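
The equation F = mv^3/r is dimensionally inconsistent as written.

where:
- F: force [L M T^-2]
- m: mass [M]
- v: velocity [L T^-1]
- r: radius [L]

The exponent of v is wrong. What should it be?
The exponent of v should be 2: F = mv^2/r

The LHS F has dimensions [L M T^-2]; v has dimensions [L T^-1].
As written, the RHS mv^3/r (exponent 3 on v) has dimensions [L^2 M T^-3], which does not match.
With exponent 2, the RHS mv^2/r has dimensions [L M T^-2], matching the LHS.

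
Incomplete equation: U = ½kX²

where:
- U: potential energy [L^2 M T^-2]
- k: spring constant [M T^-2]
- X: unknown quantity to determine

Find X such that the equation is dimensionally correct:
X = x (displacement), dimensions [L]

U has dimensions [L^2 M T^-2]; the rest of the RHS (½k) has dimensions [M T^-2].
So X² must have dimensions [L^2], i.e. X has dimensions [L] — X = x (displacement).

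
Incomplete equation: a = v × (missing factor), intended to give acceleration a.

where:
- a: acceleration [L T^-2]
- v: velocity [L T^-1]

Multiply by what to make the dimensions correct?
1/t (inverse time), dimensions [T^-1]

a has dimensions [L T^-2] and v has dimensions [L T^-1].
The missing factor must have dimensions [L T^-2] / [L T^-1] = [T^-1], i.e. inverse time (1/t).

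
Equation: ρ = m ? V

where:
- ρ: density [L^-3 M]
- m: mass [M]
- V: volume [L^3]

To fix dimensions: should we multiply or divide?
division (÷): ρ = m ÷ V

ρ [L^-3 M]; m [M]; V [L^3].
m × V → [L^3 M] ✗
m ÷ V → [L^-3 M] ✓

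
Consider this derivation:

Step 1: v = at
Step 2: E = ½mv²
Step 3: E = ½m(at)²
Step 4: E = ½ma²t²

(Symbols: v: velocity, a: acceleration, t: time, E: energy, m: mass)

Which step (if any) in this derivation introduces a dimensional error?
No step introduces an error — all steps are dimensionally consistent.

Step 1: v = at → LHS [L T^-1], RHS [L T^-1] ✓
Step 2: E = ½mv² → LHS [L^2 M T^-2], RHS [L^2 M T^-2] ✓
Step 3: E = ½m(at)² → LHS [L^2 M T^-2], RHS [L^2 M T^-2] ✓
Step 4: E = ½ma²t² → LHS [L^2 M T^-2], RHS [L^2 M T^-2] ✓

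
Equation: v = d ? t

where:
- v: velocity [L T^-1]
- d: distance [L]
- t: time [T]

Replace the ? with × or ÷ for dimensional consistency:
division (÷): v = d ÷ t

v [L T^-1]; d [L]; t [T].
d × t → [L T] ✗
d ÷ t → [L T^-1] ✓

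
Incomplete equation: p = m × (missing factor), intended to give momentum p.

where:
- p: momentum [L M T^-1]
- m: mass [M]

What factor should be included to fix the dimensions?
v (velocity), dimensions [L T^-1]

p has dimensions [L M T^-1] and m has dimensions [M].
The missing factor must have dimensions [L M T^-1] / [M] = [L T^-1], i.e. velocity (v).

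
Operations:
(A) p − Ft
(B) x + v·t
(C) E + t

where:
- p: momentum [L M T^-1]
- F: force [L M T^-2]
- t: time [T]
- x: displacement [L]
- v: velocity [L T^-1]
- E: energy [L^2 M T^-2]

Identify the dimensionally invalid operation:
(C) E + t

(A) p − Ft: p [L M T^-1] and Ft [L M T^-1] — same dimensions ✓
(B) x + v·t: x [L] and v·t [L] — same dimensions ✓
(C) E + t: E [L^2 M T^-2] and t [T] — different dimensions cannot be added/subtracted ✗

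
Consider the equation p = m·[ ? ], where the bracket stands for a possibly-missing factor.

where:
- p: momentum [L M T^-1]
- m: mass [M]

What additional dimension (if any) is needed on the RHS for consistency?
[L T^-1] — velocity (e.g. v)

p has dimensions [L M T^-1]; m has dimensions [M].
The bracketed factor must supply [L M T^-1] / [M] = [L T^-1].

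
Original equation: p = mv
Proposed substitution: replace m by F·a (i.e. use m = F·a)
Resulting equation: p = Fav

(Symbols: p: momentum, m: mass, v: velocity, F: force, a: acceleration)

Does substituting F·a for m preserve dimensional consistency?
No

[m] = [M] and [F·a] = [L^2 M T^-4]. These differ, so the substitution replaces a quantity by one of different dimensions and the result p = Fav has LHS [L M T^-1] vs RHS [L^3 M T^-5] — inconsistent.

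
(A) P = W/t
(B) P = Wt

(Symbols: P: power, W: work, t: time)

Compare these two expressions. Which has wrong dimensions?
(B)

(A) P = W/t: LHS [L^2 M T^-3], RHS [L^2 M T^-3] ✓
(B) P = Wt: LHS [L^2 M T^-3], RHS [L^2 M T^-1] ✗

Expression (B) P = Wt is dimensionally incorrect.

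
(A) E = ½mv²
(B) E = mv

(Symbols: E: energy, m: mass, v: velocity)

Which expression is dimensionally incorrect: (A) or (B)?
(B)

(A) E = ½mv²: LHS [L^2 M T^-2], RHS [L^2 M T^-2] ✓
(B) E = mv: LHS [L^2 M T^-2], RHS [L M T^-1] ✗

Expression (B) E = mv is dimensionally incorrect.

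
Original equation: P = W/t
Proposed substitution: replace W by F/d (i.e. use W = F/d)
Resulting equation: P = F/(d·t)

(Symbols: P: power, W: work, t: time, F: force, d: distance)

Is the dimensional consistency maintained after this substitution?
No

[W] = [L^2 M T^-2] and [F/d] = [M T^-2]. These differ, so the substitution replaces a quantity by one of different dimensions and the result P = F/(d·t) has LHS [L^2 M T^-3] vs RHS [M T^-3] — inconsistent.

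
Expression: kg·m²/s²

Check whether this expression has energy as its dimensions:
Yes

The expression kg·m²/s² has dimensions [L^2 M T^-2], which is exactly energy [L^2 M T^-2].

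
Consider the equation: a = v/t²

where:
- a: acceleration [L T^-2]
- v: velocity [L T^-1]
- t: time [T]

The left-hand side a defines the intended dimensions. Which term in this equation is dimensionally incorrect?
The right-hand side term v/t²

a has dimensions [L T^-2], but v/t² has dimensions [L T^-3], so the term v/t² is dimensionally wrong for a.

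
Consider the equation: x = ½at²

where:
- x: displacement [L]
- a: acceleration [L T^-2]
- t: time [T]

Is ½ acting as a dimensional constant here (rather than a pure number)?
No

x has dimensions [L] and at² already has dimensions [L], so the equation balances without ½ contributing any dimensions. ½ is a pure (dimensionless) number; changing or removing it would not affect dimensional consistency.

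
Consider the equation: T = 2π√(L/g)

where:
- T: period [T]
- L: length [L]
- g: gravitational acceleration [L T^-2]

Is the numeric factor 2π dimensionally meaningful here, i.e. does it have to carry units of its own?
No

T has dimensions [T] and √(L/g) already has dimensions [T], so the equation balances without 2π contributing any dimensions. 2π is a pure (dimensionless) number; changing or removing it would not affect dimensional consistency.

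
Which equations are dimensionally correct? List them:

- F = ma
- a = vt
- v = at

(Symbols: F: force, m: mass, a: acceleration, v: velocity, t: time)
Dimensionally correct: F = ma, v = at
Dimensionally incorrect: a = vt
Ordered (correct first, then incorrect): F = ma, v = at, a = vt

- F = ma: LHS [L M T^-2], RHS [L M T^-2] → correct ✓
- a = vt: LHS [L T^-2], RHS [L] → incorrect ✗
- v = at: LHS [L T^-1], RHS [L T^-1] → correct ✓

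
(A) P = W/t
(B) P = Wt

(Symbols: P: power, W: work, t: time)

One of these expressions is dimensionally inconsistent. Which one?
(B)

(A) P = W/t: LHS [L^2 M T^-3], RHS [L^2 M T^-3] ✓
(B) P = Wt: LHS [L^2 M T^-3], RHS [L^2 M T^-1] ✗

Expression (B) P = Wt is dimensionally incorrect.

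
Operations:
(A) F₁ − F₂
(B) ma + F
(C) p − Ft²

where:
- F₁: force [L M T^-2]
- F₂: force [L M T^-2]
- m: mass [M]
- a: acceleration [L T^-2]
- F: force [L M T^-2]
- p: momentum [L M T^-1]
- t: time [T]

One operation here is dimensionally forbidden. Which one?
(C) p − Ft²

(A) F₁ − F₂: F₁ [L M T^-2] and F₂ [L M T^-2] — same dimensions ✓
(B) ma + F: ma [L M T^-2] and F [L M T^-2] — same dimensions ✓
(C) p − Ft²: p [L M T^-1] and Ft² [L M] — different dimensions cannot be added/subtracted ✗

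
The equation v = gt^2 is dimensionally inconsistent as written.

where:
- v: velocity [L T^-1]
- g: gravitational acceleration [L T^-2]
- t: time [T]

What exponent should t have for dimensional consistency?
The exponent of t should be 1: v = gt

The LHS v has dimensions [L T^-1]; t has dimensions [T].
As written, the RHS gt^2 (exponent 2 on t) has dimensions [L], which does not match.
With exponent 1, the RHS gt has dimensions [L T^-1], matching the LHS.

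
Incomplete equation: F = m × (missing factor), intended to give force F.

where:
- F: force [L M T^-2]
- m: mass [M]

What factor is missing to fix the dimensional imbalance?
a (acceleration), dimensions [L T^-2]

F has dimensions [L M T^-2] and m has dimensions [M].
The missing factor must have dimensions [L M T^-2] / [M] = [L T^-2], i.e. acceleration (a).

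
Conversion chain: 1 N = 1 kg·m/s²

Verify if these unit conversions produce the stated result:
The chain is correct (no errors).

Correct: Newton is defined as kg·m/s²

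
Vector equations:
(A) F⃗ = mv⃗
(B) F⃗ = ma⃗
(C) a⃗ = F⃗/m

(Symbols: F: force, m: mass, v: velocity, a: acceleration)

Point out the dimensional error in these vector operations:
(A) F⃗ = mv⃗

(A) F⃗ = mv⃗: LHS [L M T^-2], RHS [L M T^-1] ✗ — mass times velocity is momentum, not force; should be ma⃗
(B) F⃗ = ma⃗: LHS [L M T^-2], RHS [L M T^-2] ✓ — Force and acceleration are vectors, mass is a scalar
(C) a⃗ = F⃗/m: LHS [L T^-2], RHS [L T^-2] ✓ — force (vector) divided by mass (scalar)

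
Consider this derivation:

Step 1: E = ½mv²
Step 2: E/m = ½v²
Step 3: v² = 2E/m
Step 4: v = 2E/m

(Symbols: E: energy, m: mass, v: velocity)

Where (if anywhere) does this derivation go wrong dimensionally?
Step 4

Step 1: E = ½mv² → LHS [L^2 M T^-2], RHS [L^2 M T^-2] ✓
Step 2: E/m = ½v² → LHS [L^2 T^-2], RHS [L^2 T^-2] ✓
Step 3: v² = 2E/m → LHS [L^2 T^-2], RHS [L^2 T^-2] ✓
Step 4: v = 2E/m → LHS [L T^-1], RHS [L^2 T^-2] ✗

The first dimensional inconsistency appears in step 4: v = 2E/m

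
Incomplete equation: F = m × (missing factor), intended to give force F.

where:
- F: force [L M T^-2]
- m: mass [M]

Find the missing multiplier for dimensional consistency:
a (acceleration), dimensions [L T^-2]

F has dimensions [L M T^-2] and m has dimensions [M].
The missing factor must have dimensions [L M T^-2] / [M] = [L T^-2], i.e. acceleration (a).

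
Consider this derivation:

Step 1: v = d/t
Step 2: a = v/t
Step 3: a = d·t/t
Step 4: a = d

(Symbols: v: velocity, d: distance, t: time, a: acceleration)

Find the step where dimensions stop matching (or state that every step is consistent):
Step 3

Step 1: v = d/t → LHS [L T^-1], RHS [L T^-1] ✓
Step 2: a = v/t → LHS [L T^-2], RHS [L T^-2] ✓
Step 3: a = d·t/t → LHS [L T^-2], RHS [L] ✗

The first dimensional inconsistency appears in step 3: a = d·t/t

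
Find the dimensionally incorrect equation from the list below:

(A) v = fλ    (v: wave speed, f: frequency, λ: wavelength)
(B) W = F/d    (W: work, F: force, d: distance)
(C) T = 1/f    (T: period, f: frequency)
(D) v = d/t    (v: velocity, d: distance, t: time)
(B) W = F/d

The equation (B) W = F/d is dimensionally incorrect.

LHS (W): [L^2 M T^-2]
RHS (F/d): [M T^-2] ✗

The dimensions do not match. The other three equations balance.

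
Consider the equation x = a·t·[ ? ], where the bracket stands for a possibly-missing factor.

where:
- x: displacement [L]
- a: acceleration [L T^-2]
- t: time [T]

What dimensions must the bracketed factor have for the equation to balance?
[T] — time (e.g. t)

x has dimensions [L]; a·t has dimensions [L T^-1].
The bracketed factor must supply [L] / [L T^-1] = [T].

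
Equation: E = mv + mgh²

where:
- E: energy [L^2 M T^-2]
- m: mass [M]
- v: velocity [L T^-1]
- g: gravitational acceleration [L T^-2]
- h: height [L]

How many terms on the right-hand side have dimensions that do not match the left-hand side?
2

LHS E: [L^2 M T^-2]
- mv: [L M T^-1] ✗
- mgh²: [L^3 M T^-2] ✗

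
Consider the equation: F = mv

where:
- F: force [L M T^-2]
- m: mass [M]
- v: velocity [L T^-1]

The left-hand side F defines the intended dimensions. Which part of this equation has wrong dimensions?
The right-hand side term mv

F has dimensions [L M T^-2], but mv has dimensions [L M T^-1], so the term mv is dimensionally wrong for F.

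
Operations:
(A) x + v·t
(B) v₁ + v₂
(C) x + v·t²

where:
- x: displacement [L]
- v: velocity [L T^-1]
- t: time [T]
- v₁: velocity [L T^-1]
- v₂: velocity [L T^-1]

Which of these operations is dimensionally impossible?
(C) x + v·t²

(A) x + v·t: x [L] and v·t [L] — same dimensions ✓
(B) v₁ + v₂: v₁ [L T^-1] and v₂ [L T^-1] — same dimensions ✓
(C) x + v·t²: x [L] and v·t² [L T] — different dimensions cannot be added/subtracted ✗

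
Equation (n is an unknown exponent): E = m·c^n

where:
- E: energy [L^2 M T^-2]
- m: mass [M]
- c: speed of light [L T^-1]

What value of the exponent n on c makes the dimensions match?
n = 2

E has dimensions [L^2 M T^-2]; c has dimensions [L T^-1].
The rest of the RHS has dimensions [M], so c^n must supply [L^2 T^-2].
With n = 2: m·c^2 has dimensions [L^2 M T^-2], matching the LHS ✓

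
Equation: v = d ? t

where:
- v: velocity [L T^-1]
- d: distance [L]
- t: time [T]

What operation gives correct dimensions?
division (÷): v = d ÷ t

v [L T^-1]; d [L]; t [T].
d × t → [L T] ✗
d ÷ t → [L T^-1] ✓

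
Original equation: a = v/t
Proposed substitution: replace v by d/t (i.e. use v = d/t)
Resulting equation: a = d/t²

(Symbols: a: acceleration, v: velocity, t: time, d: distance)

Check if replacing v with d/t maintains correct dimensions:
Yes

[v] = [L T^-1] and [d/t] = [L T^-1]. These match, so the substitution replaces a quantity by one of the same dimensions and the result a = d/t² has LHS [L T^-2] vs RHS [L T^-2] — still consistent.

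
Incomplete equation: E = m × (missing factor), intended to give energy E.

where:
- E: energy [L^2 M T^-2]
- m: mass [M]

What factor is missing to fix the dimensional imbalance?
v² (velocity squared), dimensions [L^2 T^-2]

E has dimensions [L^2 M T^-2] and m has dimensions [M].
The missing factor must have dimensions [L^2 M T^-2] / [M] = [L^2 T^-2], i.e. velocity squared (v²).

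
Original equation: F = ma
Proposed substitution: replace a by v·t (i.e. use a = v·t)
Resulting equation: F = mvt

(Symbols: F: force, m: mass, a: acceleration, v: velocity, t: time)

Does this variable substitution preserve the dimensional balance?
No

[a] = [L T^-2] and [v·t] = [L]. These differ, so the substitution replaces a quantity by one of different dimensions and the result F = mvt has LHS [L M T^-2] vs RHS [L M] — inconsistent.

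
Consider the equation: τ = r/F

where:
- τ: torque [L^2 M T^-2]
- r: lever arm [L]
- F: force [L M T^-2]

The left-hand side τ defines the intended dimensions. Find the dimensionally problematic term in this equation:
The right-hand side term r/F

τ has dimensions [L^2 M T^-2], but r/F has dimensions [M^-1 T^2], so the term r/F is dimensionally wrong for τ.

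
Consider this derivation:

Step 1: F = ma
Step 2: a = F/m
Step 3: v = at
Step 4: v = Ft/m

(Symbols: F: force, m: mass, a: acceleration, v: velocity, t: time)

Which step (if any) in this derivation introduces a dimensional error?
No step introduces an error — all steps are dimensionally consistent.

Step 1: F = ma → LHS [L M T^-2], RHS [L M T^-2] ✓
Step 2: a = F/m → LHS [L T^-2], RHS [L T^-2] ✓
Step 3: v = at → LHS [L T^-1], RHS [L T^-1] ✓
Step 4: v = Ft/m → LHS [L T^-1], RHS [L T^-1] ✓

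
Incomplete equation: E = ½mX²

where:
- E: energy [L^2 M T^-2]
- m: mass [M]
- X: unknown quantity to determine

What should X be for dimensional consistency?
X = v (velocity), dimensions [L T^-1]

E has dimensions [L^2 M T^-2]; the rest of the RHS (½m) has dimensions [M].
So X² must have dimensions [L^2 T^-2], i.e. X has dimensions [L T^-1] — X = v (velocity).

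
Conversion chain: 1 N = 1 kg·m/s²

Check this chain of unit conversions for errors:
The chain is correct (no errors).

Correct: Newton is defined as kg·m/s²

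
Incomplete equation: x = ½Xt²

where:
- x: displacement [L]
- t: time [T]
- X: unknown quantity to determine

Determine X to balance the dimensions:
X = a (acceleration), dimensions [L T^-2]

x has dimensions [L]; the rest of the RHS (½ t²) has dimensions [T^2].
So X must have dimensions [L T^-2] — X = a (acceleration).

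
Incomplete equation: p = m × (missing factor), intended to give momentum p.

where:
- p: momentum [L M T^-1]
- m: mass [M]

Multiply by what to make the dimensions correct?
v (velocity), dimensions [L T^-1]

p has dimensions [L M T^-1] and m has dimensions [M].
The missing factor must have dimensions [L M T^-1] / [M] = [L T^-1], i.e. velocity (v).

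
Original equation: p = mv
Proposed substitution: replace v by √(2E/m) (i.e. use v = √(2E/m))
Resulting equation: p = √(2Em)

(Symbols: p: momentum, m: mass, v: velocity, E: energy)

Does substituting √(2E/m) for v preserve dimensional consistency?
Yes

[v] = [L T^-1] and [√(2E/m)] = [L T^-1]. These match, so the substitution replaces a quantity by one of the same dimensions and the result p = √(2Em) has LHS [L M T^-1] vs RHS [L M T^-1] — still consistent.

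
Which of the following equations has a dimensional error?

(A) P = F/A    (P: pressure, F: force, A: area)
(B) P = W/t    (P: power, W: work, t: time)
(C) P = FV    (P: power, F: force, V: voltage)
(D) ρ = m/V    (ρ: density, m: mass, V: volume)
(C) P = FV

The equation (C) P = FV is dimensionally incorrect.

LHS (P): [L^2 M T^-3]
RHS (FV): [I^-1 L^3 M^2 T^-5] ✗

The dimensions do not match. The other three equations balance.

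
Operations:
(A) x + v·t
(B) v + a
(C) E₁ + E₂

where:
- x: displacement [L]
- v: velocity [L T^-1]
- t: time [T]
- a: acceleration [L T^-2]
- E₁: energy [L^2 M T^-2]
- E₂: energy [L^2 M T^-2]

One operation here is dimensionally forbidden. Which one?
(B) v + a

(A) x + v·t: x [L] and v·t [L] — same dimensions ✓
(B) v + a: v [L T^-1] and a [L T^-2] — different dimensions cannot be added/subtracted ✗
(C) E₁ + E₂: E₁ [L^2 M T^-2] and E₂ [L^2 M T^-2] — same dimensions ✓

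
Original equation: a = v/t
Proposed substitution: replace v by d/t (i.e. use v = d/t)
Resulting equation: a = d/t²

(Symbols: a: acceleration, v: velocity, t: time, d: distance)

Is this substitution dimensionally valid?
Yes

[v] = [L T^-1] and [d/t] = [L T^-1]. These match, so the substitution replaces a quantity by one of the same dimensions and the result a = d/t² has LHS [L T^-2] vs RHS [L T^-2] — still consistent.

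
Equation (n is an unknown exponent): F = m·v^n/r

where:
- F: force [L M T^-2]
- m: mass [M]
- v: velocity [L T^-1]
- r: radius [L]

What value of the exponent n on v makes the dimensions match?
n = 2

F has dimensions [L M T^-2]; v has dimensions [L T^-1].
The rest of the RHS has dimensions [L^-1 M], so v^n must supply [L^2 T^-2].
With n = 2: m·v^2/r has dimensions [L M T^-2], matching the LHS ✓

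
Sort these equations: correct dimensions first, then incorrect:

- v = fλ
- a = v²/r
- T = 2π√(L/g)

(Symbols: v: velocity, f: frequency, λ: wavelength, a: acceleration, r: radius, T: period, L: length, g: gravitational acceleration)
Dimensionally correct: v = fλ, a = v²/r, T = 2π√(L/g)
Dimensionally incorrect: none
Ordered (correct first, then incorrect): v = fλ, a = v²/r, T = 2π√(L/g)

- v = fλ: LHS [L T^-1], RHS [L T^-1] → correct ✓
- a = v²/r: LHS [L T^-2], RHS [L T^-2] → correct ✓
- T = 2π√(L/g): LHS [T], RHS [T] → correct ✓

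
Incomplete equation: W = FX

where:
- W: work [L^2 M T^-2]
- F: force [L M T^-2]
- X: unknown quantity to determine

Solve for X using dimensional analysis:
X = d (distance), dimensions [L]

W has dimensions [L^2 M T^-2]; the rest of the RHS (F) has dimensions [L M T^-2].
So X must have dimensions [L] — X = d (distance).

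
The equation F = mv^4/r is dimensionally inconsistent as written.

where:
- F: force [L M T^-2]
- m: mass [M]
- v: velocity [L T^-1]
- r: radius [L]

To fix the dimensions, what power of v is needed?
The exponent of v should be 2: F = mv^2/r

The LHS F has dimensions [L M T^-2]; v has dimensions [L T^-1].
As written, the RHS mv^4/r (exponent 4 on v) has dimensions [L^3 M T^-4], which does not match.
With exponent 2, the RHS mv^2/r has dimensions [L M T^-2], matching the LHS.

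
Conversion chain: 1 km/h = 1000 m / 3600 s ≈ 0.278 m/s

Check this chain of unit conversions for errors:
The chain is correct (no errors).

Correct: 1 km = 1000 m, 1 h = 3600 s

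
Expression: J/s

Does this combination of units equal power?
Yes

The expression J/s has dimensions [L^2 M T^-3], which is exactly power [L^2 M T^-3].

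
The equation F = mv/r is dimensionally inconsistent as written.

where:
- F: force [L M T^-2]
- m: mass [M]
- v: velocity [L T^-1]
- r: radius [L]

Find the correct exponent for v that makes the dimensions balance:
The exponent of v should be 2: F = mv^2/r

The LHS F has dimensions [L M T^-2]; v has dimensions [L T^-1].
As written, the RHS mv/r (exponent 1 on v) has dimensions [M T^-1], which does not match.
With exponent 2, the RHS mv^2/r has dimensions [L M T^-2], matching the LHS.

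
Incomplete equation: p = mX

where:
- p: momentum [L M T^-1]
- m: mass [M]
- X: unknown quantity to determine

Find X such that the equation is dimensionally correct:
X = v (velocity), dimensions [L T^-1]

p has dimensions [L M T^-1]; the rest of the RHS (m) has dimensions [M].
So X must have dimensions [L T^-1] — X = v (velocity).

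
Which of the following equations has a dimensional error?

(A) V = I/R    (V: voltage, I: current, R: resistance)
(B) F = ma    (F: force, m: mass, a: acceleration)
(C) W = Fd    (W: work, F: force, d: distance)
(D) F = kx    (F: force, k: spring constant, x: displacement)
(A) V = I/R

The equation (A) V = I/R is dimensionally incorrect.

LHS (V): [I^-1 L^2 M T^-3]
RHS (I/R): [I^3 L^-2 M^-1 T^3] ✗

The dimensions do not match. The other three equations balance.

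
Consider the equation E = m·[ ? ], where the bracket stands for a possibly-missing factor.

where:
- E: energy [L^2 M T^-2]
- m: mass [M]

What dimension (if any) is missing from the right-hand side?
[L^2 T^-2] — velocity squared (e.g. v²)

E has dimensions [L^2 M T^-2]; m has dimensions [M].
The bracketed factor must supply [L^2 M T^-2] / [M] = [L^2 T^-2].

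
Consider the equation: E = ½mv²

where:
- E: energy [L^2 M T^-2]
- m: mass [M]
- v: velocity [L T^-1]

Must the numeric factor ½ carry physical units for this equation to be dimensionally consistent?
No

E has dimensions [L^2 M T^-2] and mv² already has dimensions [L^2 M T^-2], so the equation balances without ½ contributing any dimensions. ½ is a pure (dimensionless) number; changing or removing it would not affect dimensional consistency.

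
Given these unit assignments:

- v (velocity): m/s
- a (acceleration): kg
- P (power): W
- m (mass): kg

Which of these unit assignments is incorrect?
a

The variable a (acceleration) should have units m/s², not kg.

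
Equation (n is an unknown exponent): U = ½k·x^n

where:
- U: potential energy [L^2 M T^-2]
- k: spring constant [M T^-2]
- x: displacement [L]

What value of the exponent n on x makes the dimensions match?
n = 2

U has dimensions [L^2 M T^-2]; x has dimensions [L].
The rest of the RHS has dimensions [M T^-2], so x^n must supply [L^2].
With n = 2: ½k·x^2 has dimensions [L^2 M T^-2], matching the LHS ✓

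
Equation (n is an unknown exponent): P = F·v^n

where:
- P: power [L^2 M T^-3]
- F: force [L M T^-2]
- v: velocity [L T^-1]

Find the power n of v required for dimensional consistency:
n = 1

P has dimensions [L^2 M T^-3]; v has dimensions [L T^-1].
The rest of the RHS has dimensions [L M T^-2], so v^n must supply [L T^-1].
With n = 1: F·v^1 has dimensions [L^2 M T^-3], matching the LHS ✓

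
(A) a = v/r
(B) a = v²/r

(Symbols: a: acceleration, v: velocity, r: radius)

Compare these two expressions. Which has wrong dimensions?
(A)

(A) a = v/r: LHS [L T^-2], RHS [T^-1] ✗
(B) a = v²/r: LHS [L T^-2], RHS [L T^-2] ✓

Expression (A) a = v/r is dimensionally incorrect.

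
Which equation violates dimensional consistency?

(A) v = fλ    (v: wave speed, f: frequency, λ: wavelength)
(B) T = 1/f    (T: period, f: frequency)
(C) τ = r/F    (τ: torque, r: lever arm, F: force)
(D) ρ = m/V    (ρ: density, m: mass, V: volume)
(C) τ = r/F

The equation (C) τ = r/F is dimensionally incorrect.

LHS (τ): [L^2 M T^-2]
RHS (r/F): [M^-1 T^2] ✗

The dimensions do not match. The other three equations balance.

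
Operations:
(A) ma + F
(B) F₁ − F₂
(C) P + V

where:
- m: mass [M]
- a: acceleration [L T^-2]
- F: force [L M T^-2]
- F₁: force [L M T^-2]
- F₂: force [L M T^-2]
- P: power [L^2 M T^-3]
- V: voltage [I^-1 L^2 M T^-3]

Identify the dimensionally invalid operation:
(C) P + V

(A) ma + F: ma [L M T^-2] and F [L M T^-2] — same dimensions ✓
(B) F₁ − F₂: F₁ [L M T^-2] and F₂ [L M T^-2] — same dimensions ✓
(C) P + V: P [L^2 M T^-3] and V [I^-1 L^2 M T^-3] — different dimensions cannot be added/subtracted ✗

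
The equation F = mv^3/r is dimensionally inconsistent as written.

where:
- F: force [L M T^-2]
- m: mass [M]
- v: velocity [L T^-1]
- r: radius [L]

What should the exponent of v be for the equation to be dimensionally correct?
The exponent of v should be 2: F = mv^2/r

The LHS F has dimensions [L M T^-2]; v has dimensions [L T^-1].
As written, the RHS mv^3/r (exponent 3 on v) has dimensions [L^2 M T^-3], which does not match.
With exponent 2, the RHS mv^2/r has dimensions [L M T^-2], matching the LHS.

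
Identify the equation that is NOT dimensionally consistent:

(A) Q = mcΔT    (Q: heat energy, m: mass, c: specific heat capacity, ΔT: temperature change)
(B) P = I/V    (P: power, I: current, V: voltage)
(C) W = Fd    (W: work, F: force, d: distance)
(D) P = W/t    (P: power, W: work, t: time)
(B) P = I/V

The equation (B) P = I/V is dimensionally incorrect.

LHS (P): [L^2 M T^-3]
RHS (I/V): [I^2 L^-2 M^-1 T^3] ✗

The dimensions do not match. The other three equations balance.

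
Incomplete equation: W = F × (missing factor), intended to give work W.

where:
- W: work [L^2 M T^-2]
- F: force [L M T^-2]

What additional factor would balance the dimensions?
d (distance), dimensions [L]

W has dimensions [L^2 M T^-2] and F has dimensions [L M T^-2].
The missing factor must have dimensions [L^2 M T^-2] / [L M T^-2] = [L], i.e. distance (d).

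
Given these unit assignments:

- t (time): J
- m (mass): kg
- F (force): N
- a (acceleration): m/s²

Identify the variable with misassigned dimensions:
t

The variable t (time) should have units s, not J.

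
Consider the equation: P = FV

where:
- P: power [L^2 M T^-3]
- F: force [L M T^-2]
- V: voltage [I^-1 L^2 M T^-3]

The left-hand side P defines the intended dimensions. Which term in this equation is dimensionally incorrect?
The right-hand side term FV

P has dimensions [L^2 M T^-3], but FV has dimensions [I^-1 L^3 M^2 T^-5], so the term FV is dimensionally wrong for P.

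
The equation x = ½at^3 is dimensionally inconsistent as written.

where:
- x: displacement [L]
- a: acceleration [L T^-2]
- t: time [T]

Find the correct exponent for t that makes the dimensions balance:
The exponent of t should be 2: x = ½at^2

The LHS x has dimensions [L]; t has dimensions [T].
As written, the RHS ½at^3 (exponent 3 on t) has dimensions [L T], which does not match.
With exponent 2, the RHS ½at^2 has dimensions [L], matching the LHS.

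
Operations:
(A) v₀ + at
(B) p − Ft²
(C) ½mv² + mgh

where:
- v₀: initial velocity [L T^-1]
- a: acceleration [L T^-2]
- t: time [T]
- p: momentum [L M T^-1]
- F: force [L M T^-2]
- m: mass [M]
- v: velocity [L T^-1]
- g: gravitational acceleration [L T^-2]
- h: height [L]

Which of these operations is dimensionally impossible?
(B) p − Ft²

(A) v₀ + at: v₀ [L T^-1] and at [L T^-1] — same dimensions ✓
(B) p − Ft²: p [L M T^-1] and Ft² [L M] — different dimensions cannot be added/subtracted ✗
(C) ½mv² + mgh: ½mv² [L^2 M T^-2] and mgh [L^2 M T^-2] — same dimensions ✓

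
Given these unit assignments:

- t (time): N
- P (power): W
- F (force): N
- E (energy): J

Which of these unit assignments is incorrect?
t

The variable t (time) should have units s, not N.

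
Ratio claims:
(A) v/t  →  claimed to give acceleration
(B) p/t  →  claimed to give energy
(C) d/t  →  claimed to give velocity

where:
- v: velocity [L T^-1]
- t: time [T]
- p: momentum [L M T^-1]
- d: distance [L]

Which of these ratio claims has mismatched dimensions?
(B) p/t does not give energy

(A) v/t: [L T^-2] = acceleration [L T^-2] ✓
(B) p/t: [L M T^-2] ≠ energy [L^2 M T^-2] ✗
(C) d/t: [L T^-1] = velocity [L T^-1] ✓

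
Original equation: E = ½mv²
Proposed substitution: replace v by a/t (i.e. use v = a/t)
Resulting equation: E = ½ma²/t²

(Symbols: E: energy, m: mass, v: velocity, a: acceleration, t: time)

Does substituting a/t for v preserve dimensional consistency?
No

[v] = [L T^-1] and [a/t] = [L T^-3]. These differ, so the substitution replaces a quantity by one of different dimensions and the result E = ½ma²/t² has LHS [L^2 M T^-2] vs RHS [L^2 M T^-6] — inconsistent.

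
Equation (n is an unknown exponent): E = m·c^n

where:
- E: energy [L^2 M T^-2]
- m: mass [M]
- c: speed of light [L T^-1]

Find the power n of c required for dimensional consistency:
n = 2

E has dimensions [L^2 M T^-2]; c has dimensions [L T^-1].
The rest of the RHS has dimensions [M], so c^n must supply [L^2 T^-2].
With n = 2: m·c^2 has dimensions [L^2 M T^-2], matching the LHS ✓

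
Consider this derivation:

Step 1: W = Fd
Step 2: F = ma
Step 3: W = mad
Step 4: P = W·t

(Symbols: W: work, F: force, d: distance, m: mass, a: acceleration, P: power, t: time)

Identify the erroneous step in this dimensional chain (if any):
Step 4

Step 1: W = Fd → LHS [L^2 M T^-2], RHS [L^2 M T^-2] ✓
Step 2: F = ma → LHS [L M T^-2], RHS [L M T^-2] ✓
Step 3: W = mad → LHS [L^2 M T^-2], RHS [L^2 M T^-2] ✓
Step 4: P = W·t → LHS [L^2 M T^-3], RHS [L^2 M T^-1] ✗

The first dimensional inconsistency appears in step 4: P = W·t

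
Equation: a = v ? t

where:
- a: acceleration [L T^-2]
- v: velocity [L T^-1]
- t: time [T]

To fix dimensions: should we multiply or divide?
division (÷): a = v ÷ t

a [L T^-2]; v [L T^-1]; t [T].
v × t → [L] ✗
v ÷ t → [L T^-2] ✓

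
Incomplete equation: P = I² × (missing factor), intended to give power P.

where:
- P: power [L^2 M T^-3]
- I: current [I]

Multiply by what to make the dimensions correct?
R (resistance), dimensions [I^-2 L^2 M T^-3]

P has dimensions [L^2 M T^-3] and I² has dimensions [I^2].
The missing factor must have dimensions [L^2 M T^-3] / [I^2] = [I^-2 L^2 M T^-3], i.e. resistance (R).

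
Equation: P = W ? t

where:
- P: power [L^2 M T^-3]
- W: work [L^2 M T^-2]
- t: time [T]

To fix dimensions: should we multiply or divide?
division (÷): P = W ÷ t

P [L^2 M T^-3]; W [L^2 M T^-2]; t [T].
W × t → [L^2 M T^-1] ✗
W ÷ t → [L^2 M T^-3] ✓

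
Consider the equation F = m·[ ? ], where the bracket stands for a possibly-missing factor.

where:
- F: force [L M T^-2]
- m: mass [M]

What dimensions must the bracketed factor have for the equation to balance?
[L T^-2] — acceleration (e.g. a)

F has dimensions [L M T^-2]; m has dimensions [M].
The bracketed factor must supply [L M T^-2] / [M] = [L T^-2].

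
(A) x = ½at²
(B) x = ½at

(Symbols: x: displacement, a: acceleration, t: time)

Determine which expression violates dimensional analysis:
(B)

(A) x = ½at²: LHS [L], RHS [L] ✓
(B) x = ½at: LHS [L], RHS [L T^-1] ✗

Expression (B) x = ½at is dimensionally incorrect.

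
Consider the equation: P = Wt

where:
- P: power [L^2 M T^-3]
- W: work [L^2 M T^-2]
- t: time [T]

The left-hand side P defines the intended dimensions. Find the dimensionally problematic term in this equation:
The right-hand side term Wt

P has dimensions [L^2 M T^-3], but Wt has dimensions [L^2 M T^-1], so the term Wt is dimensionally wrong for P.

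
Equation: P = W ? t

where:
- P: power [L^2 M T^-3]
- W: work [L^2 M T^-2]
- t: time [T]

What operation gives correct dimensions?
division (÷): P = W ÷ t

P [L^2 M T^-3]; W [L^2 M T^-2]; t [T].
W × t → [L^2 M T^-1] ✗
W ÷ t → [L^2 M T^-3] ✓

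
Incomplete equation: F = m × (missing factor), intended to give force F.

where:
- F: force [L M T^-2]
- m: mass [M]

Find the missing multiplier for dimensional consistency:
a (acceleration), dimensions [L T^-2]

F has dimensions [L M T^-2] and m has dimensions [M].
The missing factor must have dimensions [L M T^-2] / [M] = [L T^-2], i.e. acceleration (a).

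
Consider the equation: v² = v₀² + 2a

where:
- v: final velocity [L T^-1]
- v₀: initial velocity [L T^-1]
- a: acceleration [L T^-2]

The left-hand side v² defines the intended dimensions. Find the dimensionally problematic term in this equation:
The term 2a

Checking each RHS term against the LHS:
- v₀²: [L^2 T^-2] — matches v² [L^2 T^-2] ✓
- 2a: [L T^-2] — does NOT match v² [L^2 T^-2] ✗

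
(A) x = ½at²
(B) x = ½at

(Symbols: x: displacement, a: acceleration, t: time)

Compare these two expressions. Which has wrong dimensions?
(B)

(A) x = ½at²: LHS [L], RHS [L] ✓
(B) x = ½at: LHS [L], RHS [L T^-1] ✗

Expression (B) x = ½at is dimensionally incorrect.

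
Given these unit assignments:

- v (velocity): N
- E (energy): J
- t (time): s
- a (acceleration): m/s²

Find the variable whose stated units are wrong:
v

The variable v (velocity) should have units m/s, not N.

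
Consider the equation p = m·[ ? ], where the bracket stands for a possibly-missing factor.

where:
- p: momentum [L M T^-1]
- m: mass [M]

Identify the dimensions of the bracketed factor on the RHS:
[L T^-1] — velocity (e.g. v)

p has dimensions [L M T^-1]; m has dimensions [M].
The bracketed factor must supply [L M T^-1] / [M] = [L T^-1].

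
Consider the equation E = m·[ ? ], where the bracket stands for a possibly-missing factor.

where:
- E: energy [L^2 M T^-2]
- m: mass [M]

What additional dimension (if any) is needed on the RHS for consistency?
[L^2 T^-2] — velocity squared (e.g. v²)

E has dimensions [L^2 M T^-2]; m has dimensions [M].
The bracketed factor must supply [L^2 M T^-2] / [M] = [L^2 T^-2].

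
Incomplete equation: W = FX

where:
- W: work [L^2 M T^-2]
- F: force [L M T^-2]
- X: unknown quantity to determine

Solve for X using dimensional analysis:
X = d (distance), dimensions [L]

W has dimensions [L^2 M T^-2]; the rest of the RHS (F) has dimensions [L M T^-2].
So X must have dimensions [L] — X = d (distance).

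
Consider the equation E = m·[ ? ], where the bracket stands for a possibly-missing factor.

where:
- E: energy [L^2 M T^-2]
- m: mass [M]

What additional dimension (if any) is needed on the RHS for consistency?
[L^2 T^-2] — velocity squared (e.g. v²)

E has dimensions [L^2 M T^-2]; m has dimensions [M].
The bracketed factor must supply [L^2 M T^-2] / [M] = [L^2 T^-2].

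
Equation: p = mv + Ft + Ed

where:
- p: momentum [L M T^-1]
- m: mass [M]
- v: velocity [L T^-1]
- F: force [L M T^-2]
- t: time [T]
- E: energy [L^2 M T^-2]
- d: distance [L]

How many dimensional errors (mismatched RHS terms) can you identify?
1

LHS p: [L M T^-1]
- mv: [L M T^-1] ✓
- Ft: [L M T^-1] ✓
- Ed: [L^3 M T^-2] ✗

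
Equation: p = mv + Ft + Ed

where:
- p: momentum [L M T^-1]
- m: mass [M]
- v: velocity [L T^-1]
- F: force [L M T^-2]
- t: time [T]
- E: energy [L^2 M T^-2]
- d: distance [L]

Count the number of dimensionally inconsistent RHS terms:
1

LHS p: [L M T^-1]
- mv: [L M T^-1] ✓
- Ft: [L M T^-1] ✓
- Ed: [L^3 M T^-2] ✗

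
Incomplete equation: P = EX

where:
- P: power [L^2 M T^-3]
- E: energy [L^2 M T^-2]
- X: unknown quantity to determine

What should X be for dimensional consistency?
X = f (inverse time / frequency (1/t)), dimensions [T^-1]

P has dimensions [L^2 M T^-3]; the rest of the RHS (E) has dimensions [L^2 M T^-2].
So X must have dimensions [T^-1] — X = f (inverse time / frequency (1/t)).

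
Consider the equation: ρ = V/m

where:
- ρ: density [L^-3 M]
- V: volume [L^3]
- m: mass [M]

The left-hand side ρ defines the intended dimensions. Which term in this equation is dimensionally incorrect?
The right-hand side term V/m

ρ has dimensions [L^-3 M], but V/m has dimensions [L^3 M^-1], so the term V/m is dimensionally wrong for ρ.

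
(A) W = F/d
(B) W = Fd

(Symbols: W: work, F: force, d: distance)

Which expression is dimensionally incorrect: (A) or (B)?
(A)

(A) W = F/d: LHS [L^2 M T^-2], RHS [M T^-2] ✗
(B) W = Fd: LHS [L^2 M T^-2], RHS [L^2 M T^-2] ✓

Expression (A) W = F/d is dimensionally incorrect.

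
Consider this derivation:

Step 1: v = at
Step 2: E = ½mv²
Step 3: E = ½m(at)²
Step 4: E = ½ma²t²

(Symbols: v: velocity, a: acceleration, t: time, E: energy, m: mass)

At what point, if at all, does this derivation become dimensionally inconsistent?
No step introduces an error — all steps are dimensionally consistent.

Step 1: v = at → LHS [L T^-1], RHS [L T^-1] ✓
Step 2: E = ½mv² → LHS [L^2 M T^-2], RHS [L^2 M T^-2] ✓
Step 3: E = ½m(at)² → LHS [L^2 M T^-2], RHS [L^2 M T^-2] ✓
Step 4: E = ½ma²t² → LHS [L^2 M T^-2], RHS [L^2 M T^-2] ✓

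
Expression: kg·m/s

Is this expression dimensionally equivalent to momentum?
Yes

The expression kg·m/s has dimensions [L M T^-1], which is exactly momentum [L M T^-1].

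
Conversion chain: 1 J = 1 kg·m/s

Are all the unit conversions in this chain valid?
The chain is incorrect (it contains an error).

Incorrect: Joule is kg·m²/s², not kg·m/s (that is momentum)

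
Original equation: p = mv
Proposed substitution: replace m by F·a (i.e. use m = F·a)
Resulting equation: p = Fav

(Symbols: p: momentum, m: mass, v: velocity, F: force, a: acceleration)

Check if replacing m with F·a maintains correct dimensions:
No

[m] = [M] and [F·a] = [L^2 M T^-4]. These differ, so the substitution replaces a quantity by one of different dimensions and the result p = Fav has LHS [L M T^-1] vs RHS [L^3 M T^-5] — inconsistent.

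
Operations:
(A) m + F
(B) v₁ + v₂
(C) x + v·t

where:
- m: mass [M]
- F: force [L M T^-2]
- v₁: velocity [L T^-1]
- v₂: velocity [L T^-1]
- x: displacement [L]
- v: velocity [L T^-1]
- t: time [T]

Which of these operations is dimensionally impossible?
(A) m + F

(A) m + F: m [M] and F [L M T^-2] — different dimensions cannot be added/subtracted ✗
(B) v₁ + v₂: v₁ [L T^-1] and v₂ [L T^-1] — same dimensions ✓
(C) x + v·t: x [L] and v·t [L] — same dimensions ✓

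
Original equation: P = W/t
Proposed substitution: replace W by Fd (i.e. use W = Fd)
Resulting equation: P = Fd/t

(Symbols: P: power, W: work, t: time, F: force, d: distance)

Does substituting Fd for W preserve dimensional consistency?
Yes

[W] = [L^2 M T^-2] and [Fd] = [L^2 M T^-2]. These match, so the substitution replaces a quantity by one of the same dimensions and the result P = Fd/t has LHS [L^2 M T^-3] vs RHS [L^2 M T^-3] — still consistent.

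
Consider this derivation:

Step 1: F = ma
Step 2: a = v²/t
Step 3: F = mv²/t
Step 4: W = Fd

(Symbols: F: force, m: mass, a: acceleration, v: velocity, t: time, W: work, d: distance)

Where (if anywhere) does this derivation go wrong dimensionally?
Step 2

Step 1: F = ma → LHS [L M T^-2], RHS [L M T^-2] ✓
Step 2: a = v²/t → LHS [L T^-2], RHS [L^2 T^-3] ✗

The first dimensional inconsistency appears in step 2: a = v²/t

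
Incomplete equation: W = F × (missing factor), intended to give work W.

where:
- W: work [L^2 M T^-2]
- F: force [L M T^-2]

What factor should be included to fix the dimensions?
d (distance), dimensions [L]

W has dimensions [L^2 M T^-2] and F has dimensions [L M T^-2].
The missing factor must have dimensions [L^2 M T^-2] / [L M T^-2] = [L], i.e. distance (d).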